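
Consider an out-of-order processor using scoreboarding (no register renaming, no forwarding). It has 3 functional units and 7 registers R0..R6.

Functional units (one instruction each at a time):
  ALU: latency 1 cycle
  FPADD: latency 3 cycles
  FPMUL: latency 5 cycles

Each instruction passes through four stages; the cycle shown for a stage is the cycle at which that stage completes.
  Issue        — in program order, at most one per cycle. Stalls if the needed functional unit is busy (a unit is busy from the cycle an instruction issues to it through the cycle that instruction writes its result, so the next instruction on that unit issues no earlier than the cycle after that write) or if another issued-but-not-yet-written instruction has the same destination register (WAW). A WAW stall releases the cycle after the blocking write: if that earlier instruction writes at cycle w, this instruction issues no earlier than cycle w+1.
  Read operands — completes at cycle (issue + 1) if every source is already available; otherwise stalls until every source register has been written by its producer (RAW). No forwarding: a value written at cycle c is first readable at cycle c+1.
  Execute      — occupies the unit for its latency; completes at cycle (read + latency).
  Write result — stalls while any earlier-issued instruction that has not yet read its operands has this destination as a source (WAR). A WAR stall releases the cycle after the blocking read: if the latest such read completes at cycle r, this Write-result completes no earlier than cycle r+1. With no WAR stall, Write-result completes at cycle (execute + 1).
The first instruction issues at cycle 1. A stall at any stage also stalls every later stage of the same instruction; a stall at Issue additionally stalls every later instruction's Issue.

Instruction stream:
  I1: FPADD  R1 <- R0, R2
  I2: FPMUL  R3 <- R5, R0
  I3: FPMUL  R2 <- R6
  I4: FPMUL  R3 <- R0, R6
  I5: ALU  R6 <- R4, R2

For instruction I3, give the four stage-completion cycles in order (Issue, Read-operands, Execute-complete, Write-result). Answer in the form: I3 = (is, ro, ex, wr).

[1] I1 dispatched to FPADD
[2] I1 operands ready | I2 dispatched to FPMUL
[3] I2 operands ready
[5] I1 complete
[6] R1←I1
[8] I2 complete
[9] R3←I2
[10] I3 dispatched to FPMUL
[11] I3 operands ready
[16] I3 complete
[17] R2←I3
[18] I4 dispatched to FPMUL
[19] I4 operands ready | I5 dispatched to ALU
[20] I5 operands ready
[21] I5 complete
[22] R6←I5
[24] I4 complete
[25] R3←I4

I3 = (10, 11, 16, 17)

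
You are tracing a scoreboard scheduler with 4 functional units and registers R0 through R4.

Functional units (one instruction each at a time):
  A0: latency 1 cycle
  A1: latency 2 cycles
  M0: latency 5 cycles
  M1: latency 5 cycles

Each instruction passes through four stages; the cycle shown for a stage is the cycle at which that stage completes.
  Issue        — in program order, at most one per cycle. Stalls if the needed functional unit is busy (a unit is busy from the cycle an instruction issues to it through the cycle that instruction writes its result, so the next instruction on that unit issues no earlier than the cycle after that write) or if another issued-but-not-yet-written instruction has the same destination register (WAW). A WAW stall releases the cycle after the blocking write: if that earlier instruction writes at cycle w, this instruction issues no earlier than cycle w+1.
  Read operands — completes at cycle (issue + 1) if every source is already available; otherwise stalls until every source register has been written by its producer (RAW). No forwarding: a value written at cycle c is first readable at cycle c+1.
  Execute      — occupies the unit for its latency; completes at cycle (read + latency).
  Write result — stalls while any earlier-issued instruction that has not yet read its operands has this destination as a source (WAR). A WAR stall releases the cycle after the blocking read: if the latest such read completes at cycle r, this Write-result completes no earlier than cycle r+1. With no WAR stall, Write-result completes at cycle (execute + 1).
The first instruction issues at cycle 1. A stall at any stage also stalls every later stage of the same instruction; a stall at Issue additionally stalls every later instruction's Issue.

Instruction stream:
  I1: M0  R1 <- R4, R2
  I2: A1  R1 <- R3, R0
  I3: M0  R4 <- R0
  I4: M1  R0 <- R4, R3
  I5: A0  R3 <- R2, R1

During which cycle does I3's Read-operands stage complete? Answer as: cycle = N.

[1] I1 issues→M0
[2] I1 reads
[7] I1 exec-done
[8] I1 writes R1
[9] I2 issues→A1
[10] I2 reads · I3 issues→M0
[11] I3 reads · I4 issues→M1
[12] I2 exec-done · I5 issues→A0
[13] I2 writes R1
[14] I5 reads
[15] I5 exec-done
[16] I3 exec-done
[17] I3 writes R4
[18] I4 reads
[19] I5 writes R3
[23] I4 exec-done
[24] I4 writes R0

cycle = 11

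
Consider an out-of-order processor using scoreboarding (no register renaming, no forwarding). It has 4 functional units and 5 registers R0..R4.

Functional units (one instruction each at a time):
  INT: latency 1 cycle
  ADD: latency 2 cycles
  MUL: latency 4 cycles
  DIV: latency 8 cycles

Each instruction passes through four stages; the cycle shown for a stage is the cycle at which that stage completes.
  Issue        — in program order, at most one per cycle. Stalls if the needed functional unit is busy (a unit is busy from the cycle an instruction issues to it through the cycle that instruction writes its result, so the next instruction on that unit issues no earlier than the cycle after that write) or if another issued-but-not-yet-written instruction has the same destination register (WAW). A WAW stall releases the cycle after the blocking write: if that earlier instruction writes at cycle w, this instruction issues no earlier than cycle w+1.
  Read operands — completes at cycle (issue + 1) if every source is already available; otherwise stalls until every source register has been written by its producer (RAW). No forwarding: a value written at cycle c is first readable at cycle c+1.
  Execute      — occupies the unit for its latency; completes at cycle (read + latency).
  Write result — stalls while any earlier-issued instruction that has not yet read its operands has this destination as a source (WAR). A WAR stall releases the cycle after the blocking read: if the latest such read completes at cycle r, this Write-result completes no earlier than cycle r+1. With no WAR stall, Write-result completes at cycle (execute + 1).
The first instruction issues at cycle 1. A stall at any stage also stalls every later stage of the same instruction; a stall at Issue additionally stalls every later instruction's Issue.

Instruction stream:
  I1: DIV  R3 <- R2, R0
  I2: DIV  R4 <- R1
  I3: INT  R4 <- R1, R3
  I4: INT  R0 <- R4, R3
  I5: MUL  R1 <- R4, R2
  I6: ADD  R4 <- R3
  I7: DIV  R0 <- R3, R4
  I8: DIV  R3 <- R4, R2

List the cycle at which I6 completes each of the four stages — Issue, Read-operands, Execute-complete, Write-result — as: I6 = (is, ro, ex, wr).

t=1  I1→DIV
t=2  I1 RO
t=10  I1 EX
t=11  I1 WR R3
t=12  I2→DIV
t=13  I2 RO
t=21  I2 EX
t=22  I2 WR R4
t=23  I3→INT
t=24  I3 RO
t=25  I3 EX
t=26  I3 WR R4
t=27  I4→INT
t=28  I4 RO · I5→MUL
t=29  I4 EX · I5 RO · I6→ADD
t=30  I4 WR R0 · I6 RO
t=31  I7→DIV
t=32  I6 EX
t=33  I5 EX · I6 WR R4
t=34  I5 WR R1 · I7 RO
t=42  I7 EX
t=43  I7 WR R0
t=44  I8→DIV
t=45  I8 RO
t=53  I8 EX
t=54  I8 WR R3

I6 = (29, 30, 32, 33)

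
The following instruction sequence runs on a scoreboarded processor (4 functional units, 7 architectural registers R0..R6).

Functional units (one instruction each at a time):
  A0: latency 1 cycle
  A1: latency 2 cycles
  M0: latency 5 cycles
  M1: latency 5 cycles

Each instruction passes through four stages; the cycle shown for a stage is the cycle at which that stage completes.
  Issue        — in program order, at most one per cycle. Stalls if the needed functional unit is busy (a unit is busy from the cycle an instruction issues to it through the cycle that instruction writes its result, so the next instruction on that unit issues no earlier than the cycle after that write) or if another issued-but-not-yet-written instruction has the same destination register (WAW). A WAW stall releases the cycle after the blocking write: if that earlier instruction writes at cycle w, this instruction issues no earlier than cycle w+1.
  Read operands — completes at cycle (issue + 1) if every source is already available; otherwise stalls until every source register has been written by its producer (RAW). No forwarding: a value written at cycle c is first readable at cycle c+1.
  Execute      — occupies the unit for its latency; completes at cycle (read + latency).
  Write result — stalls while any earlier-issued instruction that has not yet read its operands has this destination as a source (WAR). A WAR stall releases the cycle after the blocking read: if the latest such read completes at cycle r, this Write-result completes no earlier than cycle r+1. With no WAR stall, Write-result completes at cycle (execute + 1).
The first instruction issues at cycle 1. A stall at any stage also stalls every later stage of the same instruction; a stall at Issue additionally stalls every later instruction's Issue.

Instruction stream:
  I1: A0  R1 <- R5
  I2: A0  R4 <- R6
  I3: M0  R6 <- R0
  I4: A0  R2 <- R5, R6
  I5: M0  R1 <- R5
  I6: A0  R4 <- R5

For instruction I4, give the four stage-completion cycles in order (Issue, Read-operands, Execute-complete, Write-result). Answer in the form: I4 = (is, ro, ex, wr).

c1: I1 issues→A0
c2: I1 reads
c3: I1 exec-done
c4: I1 writes R1
c5: I2 issues→A0
c6: I2 reads, I3 issues→M0
c7: I2 exec-done, I3 reads
c8: I2 writes R4
c9: I4 issues→A0
c12: I3 exec-done
c13: I3 writes R6
c14: I4 reads, I5 issues→M0
c15: I4 exec-done, I5 reads
c16: I4 writes R2
c17: I6 issues→A0
c18: I6 reads
c19: I6 exec-done
c20: I5 exec-done, I6 writes R4
c21: I5 writes R1

I4 = (9, 14, 15, 16)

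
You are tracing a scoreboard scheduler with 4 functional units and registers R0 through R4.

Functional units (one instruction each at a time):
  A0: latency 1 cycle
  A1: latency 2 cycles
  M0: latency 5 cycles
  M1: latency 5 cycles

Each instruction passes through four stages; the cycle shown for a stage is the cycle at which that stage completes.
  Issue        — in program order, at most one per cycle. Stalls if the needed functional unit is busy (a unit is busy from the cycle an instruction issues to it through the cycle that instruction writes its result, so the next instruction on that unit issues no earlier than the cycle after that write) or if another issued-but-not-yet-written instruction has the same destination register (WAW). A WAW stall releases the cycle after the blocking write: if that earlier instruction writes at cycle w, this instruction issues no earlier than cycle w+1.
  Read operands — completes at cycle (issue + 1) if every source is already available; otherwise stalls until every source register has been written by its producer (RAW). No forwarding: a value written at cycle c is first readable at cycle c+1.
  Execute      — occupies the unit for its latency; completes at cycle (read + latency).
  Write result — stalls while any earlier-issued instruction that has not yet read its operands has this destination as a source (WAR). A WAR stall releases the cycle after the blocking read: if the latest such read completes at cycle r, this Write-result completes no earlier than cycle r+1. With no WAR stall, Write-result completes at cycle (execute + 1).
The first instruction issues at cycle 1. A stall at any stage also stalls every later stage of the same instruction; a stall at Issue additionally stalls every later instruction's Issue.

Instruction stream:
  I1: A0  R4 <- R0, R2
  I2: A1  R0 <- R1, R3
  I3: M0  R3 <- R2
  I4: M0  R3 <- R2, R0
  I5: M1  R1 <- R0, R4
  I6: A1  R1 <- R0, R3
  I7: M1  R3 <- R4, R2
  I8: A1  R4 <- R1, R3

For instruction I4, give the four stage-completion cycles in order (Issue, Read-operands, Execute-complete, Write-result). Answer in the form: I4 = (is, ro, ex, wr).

I4 = (11, 12, 17, 18)

  I1 | 1 | 2 | 3 | 4
  I2 | 2 | 3 | 5 | 6
  I3 | 3 | 4 | 9 | 10
  I4 | 11 | 12 | 17 | 18   struct: M0 busy until I3 writes@10
  I5 | 12 | 13 | 18 | 19
  I6 | 20 | 21 | 23 | 24   WAW R1: wait I5 write@19
  I7 | 21 | 22 | 27 | 28
  I8 | 25 | 29 | 31 | 32   struct: A1 busy until I6 writes@24 · RAW R3: wait I7 write@28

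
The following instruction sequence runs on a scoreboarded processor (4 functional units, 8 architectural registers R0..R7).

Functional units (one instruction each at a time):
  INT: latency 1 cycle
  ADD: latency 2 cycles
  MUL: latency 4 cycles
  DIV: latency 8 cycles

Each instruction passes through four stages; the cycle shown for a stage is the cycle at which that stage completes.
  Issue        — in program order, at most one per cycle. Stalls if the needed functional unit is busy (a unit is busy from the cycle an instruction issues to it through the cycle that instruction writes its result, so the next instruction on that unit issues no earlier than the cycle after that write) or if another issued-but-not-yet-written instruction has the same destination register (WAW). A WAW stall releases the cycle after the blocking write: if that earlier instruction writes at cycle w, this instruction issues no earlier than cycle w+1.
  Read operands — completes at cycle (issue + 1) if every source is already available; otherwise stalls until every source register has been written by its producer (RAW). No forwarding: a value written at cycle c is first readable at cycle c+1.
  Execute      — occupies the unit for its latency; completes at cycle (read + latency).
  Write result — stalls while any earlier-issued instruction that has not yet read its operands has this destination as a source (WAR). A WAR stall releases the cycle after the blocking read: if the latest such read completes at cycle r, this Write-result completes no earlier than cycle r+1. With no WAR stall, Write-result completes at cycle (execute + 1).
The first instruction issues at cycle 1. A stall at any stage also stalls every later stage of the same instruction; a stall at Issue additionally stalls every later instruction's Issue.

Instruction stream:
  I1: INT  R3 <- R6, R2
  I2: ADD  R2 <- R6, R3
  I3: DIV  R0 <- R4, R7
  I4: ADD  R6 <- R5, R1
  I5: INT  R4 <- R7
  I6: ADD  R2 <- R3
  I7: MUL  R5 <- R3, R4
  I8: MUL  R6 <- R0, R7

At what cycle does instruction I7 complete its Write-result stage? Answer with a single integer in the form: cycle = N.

cycle = 21

t=1  I1 issues→INT
t=2  I1 reads; I2 issues→ADD
t=3  I1 exec-done; I3 issues→DIV
t=4  I1 writes R3; I3 reads
t=5  I2 reads
t=7  I2 exec-done
t=8  I2 writes R2
t=9  I4 issues→ADD
t=10  I4 reads; I5 issues→INT
t=11  I5 reads
t=12  I3 exec-done; I4 exec-done; I5 exec-done
t=13  I3 writes R0; I4 writes R6; I5 writes R4
t=14  I6 issues→ADD
t=15  I6 reads; I7 issues→MUL
t=16  I7 reads
t=17  I6 exec-done
t=18  I6 writes R2
t=20  I7 exec-done
t=21  I7 writes R5
t=22  I8 issues→MUL
t=23  I8 reads
t=27  I8 exec-done
t=28  I8 writes R6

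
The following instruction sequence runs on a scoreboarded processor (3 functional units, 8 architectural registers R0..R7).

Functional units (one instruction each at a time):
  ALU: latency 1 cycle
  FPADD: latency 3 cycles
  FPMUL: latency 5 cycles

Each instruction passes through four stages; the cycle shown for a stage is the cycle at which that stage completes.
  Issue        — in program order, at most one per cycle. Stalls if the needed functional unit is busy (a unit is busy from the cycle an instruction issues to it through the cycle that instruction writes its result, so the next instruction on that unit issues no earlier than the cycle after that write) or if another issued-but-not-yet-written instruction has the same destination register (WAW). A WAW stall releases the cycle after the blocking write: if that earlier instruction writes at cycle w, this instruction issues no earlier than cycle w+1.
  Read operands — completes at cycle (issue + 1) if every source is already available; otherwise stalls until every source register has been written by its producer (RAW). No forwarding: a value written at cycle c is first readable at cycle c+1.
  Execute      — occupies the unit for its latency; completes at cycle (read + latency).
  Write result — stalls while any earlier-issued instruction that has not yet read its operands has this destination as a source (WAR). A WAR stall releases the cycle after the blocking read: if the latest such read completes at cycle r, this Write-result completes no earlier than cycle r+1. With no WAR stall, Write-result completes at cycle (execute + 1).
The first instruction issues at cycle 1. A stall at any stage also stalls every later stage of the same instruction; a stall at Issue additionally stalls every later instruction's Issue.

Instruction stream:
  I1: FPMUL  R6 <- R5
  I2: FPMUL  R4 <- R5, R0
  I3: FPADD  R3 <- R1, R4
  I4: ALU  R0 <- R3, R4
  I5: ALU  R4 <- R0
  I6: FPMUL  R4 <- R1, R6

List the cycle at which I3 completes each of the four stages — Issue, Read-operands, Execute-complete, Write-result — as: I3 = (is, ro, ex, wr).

I3 = (10, 17, 20, 21)

  I1 | 1 | 2 | 7 | 8
  I2 | 9 | 10 | 15 | 16   struct: FPMUL busy until I1 writes@8
  I3 | 10 | 17 | 20 | 21   RAW R4: wait I2 write@16
  I4 | 11 | 22 | 23 | 24   RAW R3: wait I3 write@21
  I5 | 25 | 26 | 27 | 28   struct: ALU busy until I4 writes@24
  I6 | 29 | 30 | 35 | 36   WAW R4: wait I5 write@28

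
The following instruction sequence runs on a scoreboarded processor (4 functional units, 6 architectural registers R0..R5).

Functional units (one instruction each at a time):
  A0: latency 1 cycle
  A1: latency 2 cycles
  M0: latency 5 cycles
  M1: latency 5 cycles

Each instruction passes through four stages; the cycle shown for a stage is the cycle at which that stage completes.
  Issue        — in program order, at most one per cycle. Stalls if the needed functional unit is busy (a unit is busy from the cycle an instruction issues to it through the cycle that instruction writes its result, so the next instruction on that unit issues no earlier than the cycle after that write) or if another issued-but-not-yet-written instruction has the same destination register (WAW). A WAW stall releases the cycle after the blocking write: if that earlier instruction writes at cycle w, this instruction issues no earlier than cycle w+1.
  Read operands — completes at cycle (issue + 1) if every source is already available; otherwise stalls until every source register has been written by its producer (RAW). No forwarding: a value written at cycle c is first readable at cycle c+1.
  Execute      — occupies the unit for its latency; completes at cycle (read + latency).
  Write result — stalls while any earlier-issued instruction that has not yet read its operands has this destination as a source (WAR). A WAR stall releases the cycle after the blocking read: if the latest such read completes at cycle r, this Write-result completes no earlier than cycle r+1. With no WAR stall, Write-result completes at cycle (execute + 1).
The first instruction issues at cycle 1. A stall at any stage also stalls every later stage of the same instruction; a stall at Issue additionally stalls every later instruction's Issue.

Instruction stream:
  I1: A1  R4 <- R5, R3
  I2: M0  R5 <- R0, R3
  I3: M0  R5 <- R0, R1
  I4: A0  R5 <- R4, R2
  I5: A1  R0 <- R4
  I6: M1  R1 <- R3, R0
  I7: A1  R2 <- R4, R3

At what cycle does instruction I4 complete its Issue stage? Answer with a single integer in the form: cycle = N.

cycle = 18

[1] I1 dispatched to A1
[2] I1 operands ready · I2 dispatched to M0
[3] I2 operands ready
[4] I1 complete
[5] R4←I1
[8] I2 complete
[9] R5←I2
[10] I3 dispatched to M0
[11] I3 operands ready
[16] I3 complete
[17] R5←I3
[18] I4 dispatched to A0
[19] I4 operands ready · I5 dispatched to A1
[20] I4 complete · I5 operands ready · I6 dispatched to M1
[21] R5←I4
[22] I5 complete
[23] R0←I5
[24] I6 operands ready · I7 dispatched to A1
[25] I7 operands ready
[27] I7 complete
[28] R2←I7
[29] I6 complete
[30] R1←I6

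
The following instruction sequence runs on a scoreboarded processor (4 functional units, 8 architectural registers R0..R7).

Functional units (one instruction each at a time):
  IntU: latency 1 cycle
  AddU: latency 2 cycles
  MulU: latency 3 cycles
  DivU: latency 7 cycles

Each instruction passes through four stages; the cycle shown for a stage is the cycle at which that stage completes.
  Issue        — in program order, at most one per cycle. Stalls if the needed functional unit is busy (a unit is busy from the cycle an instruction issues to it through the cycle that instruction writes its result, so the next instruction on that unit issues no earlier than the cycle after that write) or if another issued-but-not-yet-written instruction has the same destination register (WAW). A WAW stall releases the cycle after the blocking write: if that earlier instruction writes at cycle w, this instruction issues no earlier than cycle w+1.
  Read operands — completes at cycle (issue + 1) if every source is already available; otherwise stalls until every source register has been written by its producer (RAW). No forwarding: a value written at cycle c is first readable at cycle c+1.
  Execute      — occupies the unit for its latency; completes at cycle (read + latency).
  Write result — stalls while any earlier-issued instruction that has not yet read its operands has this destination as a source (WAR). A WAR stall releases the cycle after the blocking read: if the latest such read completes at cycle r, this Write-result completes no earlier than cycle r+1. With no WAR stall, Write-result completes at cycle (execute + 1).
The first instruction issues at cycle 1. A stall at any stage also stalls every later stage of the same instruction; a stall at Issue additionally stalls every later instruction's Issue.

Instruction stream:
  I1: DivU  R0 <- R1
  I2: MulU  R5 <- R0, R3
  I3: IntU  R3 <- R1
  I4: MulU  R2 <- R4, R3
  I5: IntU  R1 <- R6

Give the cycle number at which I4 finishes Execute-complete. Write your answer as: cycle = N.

[1] I1 issues→DivU
[2] I1 reads, I2 issues→MulU
[3] I3 issues→IntU
[4] I3 reads
[5] I3 exec-done
[9] I1 exec-done
[10] I1 writes R0
[11] I2 reads
[12] I3 writes R3
[14] I2 exec-done
[15] I2 writes R5
[16] I4 issues→MulU
[17] I4 reads, I5 issues→IntU
[18] I5 reads
[19] I5 exec-done
[20] I4 exec-done, I5 writes R1
[21] I4 writes R2

cycle = 20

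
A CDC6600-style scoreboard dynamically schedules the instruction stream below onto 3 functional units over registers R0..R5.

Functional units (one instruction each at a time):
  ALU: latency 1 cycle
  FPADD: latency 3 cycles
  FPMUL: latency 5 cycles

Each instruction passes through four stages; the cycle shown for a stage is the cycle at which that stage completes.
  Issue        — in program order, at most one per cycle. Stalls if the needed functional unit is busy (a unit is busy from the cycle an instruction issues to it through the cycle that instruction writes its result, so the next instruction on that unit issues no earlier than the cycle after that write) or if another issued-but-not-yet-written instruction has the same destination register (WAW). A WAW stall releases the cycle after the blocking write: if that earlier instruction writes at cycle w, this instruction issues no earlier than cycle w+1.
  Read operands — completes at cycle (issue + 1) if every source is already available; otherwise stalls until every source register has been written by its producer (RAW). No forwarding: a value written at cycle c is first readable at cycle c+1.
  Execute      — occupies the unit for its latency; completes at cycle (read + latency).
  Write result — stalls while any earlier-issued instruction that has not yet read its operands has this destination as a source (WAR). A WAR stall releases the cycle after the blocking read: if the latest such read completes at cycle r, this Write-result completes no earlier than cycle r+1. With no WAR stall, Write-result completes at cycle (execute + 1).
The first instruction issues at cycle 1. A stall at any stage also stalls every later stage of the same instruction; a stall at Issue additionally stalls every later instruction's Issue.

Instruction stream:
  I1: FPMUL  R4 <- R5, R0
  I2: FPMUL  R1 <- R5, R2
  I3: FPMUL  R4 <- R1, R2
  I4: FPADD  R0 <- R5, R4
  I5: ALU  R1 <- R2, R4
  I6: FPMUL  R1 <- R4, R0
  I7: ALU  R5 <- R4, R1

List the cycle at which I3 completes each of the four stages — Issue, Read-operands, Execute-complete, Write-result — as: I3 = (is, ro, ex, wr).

t=1  I1 issues→FPMUL
t=2  I1 reads
t=7  I1 exec-done
t=8  I1 writes R4
t=9  I2 issues→FPMUL
t=10  I2 reads
t=15  I2 exec-done
t=16  I2 writes R1
t=17  I3 issues→FPMUL
t=18  I3 reads, I4 issues→FPADD
t=19  I5 issues→ALU
t=23  I3 exec-done
t=24  I3 writes R4
t=25  I4 reads, I5 reads
t=26  I5 exec-done
t=27  I5 writes R1
t=28  I4 exec-done, I6 issues→FPMUL
t=29  I4 writes R0, I7 issues→ALU
t=30  I6 reads
t=35  I6 exec-done
t=36  I6 writes R1
t=37  I7 reads
t=38  I7 exec-done
t=39  I7 writes R5

I3 = (17, 18, 23, 24)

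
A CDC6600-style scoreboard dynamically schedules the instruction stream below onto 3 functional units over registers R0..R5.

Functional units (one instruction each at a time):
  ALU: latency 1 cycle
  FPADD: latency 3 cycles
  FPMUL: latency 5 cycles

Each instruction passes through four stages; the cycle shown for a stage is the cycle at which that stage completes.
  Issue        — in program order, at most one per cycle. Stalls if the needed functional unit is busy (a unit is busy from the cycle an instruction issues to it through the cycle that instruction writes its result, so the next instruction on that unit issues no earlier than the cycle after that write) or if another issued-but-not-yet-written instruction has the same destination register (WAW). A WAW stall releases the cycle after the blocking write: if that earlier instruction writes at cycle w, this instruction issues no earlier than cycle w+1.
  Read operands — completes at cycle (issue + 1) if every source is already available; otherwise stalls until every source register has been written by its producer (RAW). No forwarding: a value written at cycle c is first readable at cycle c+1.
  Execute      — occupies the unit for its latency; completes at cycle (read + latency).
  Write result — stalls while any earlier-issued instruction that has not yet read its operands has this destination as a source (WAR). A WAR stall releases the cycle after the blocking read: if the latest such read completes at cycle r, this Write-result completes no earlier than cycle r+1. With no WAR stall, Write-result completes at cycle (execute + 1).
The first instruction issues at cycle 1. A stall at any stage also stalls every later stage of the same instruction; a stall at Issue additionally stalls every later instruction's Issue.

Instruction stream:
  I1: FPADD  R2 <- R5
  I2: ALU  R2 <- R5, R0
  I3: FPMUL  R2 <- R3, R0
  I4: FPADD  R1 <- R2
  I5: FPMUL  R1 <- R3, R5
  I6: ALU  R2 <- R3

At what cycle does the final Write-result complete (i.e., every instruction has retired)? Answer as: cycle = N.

cycle = 31

c1: I1 issues→FPADD
c2: I1 reads
c5: I1 exec-done
c6: I1 writes R2
c7: I2 issues→ALU
c8: I2 reads
c9: I2 exec-done
c10: I2 writes R2
c11: I3 issues→FPMUL
c12: I3 reads; I4 issues→FPADD
c17: I3 exec-done
c18: I3 writes R2
c19: I4 reads
c22: I4 exec-done
c23: I4 writes R1
c24: I5 issues→FPMUL
c25: I5 reads; I6 issues→ALU
c26: I6 reads
c27: I6 exec-done
c28: I6 writes R2
c30: I5 exec-done
c31: I5 writes R1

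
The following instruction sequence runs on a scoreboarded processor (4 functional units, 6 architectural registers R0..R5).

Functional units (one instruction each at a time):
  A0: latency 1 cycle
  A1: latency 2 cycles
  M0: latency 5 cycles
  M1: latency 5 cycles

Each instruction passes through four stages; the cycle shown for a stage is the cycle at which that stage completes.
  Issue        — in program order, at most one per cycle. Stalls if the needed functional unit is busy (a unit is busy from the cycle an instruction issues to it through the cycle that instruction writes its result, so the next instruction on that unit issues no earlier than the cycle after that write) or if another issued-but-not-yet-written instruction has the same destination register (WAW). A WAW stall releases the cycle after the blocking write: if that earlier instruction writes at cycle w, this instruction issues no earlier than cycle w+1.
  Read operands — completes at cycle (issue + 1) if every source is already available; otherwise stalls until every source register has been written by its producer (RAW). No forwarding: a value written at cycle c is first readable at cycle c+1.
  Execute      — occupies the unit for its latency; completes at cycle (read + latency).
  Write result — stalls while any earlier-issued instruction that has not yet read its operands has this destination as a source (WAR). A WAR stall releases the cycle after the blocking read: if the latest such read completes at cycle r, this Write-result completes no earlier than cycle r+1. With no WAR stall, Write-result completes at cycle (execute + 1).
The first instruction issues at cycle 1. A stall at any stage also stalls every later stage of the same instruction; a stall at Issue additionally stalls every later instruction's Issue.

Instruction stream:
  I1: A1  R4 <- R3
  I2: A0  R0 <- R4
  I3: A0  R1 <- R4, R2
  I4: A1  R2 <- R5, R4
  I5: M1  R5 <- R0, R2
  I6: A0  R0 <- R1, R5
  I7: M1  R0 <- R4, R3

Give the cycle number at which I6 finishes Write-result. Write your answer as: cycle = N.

cycle = 24

I1 -> (1, 2, 4, 5)
I2 -> (2, 6, 7, 8)  // RAW R4: wait I1 write@5
I3 -> (9, 10, 11, 12)  // struct: A0 busy until I2 writes@8
I4 -> (10, 11, 13, 14)
I5 -> (11, 15, 20, 21)  // RAW R2: wait I4 write@14
I6 -> (13, 22, 23, 24)  // struct: A0 busy until I3 writes@12, RAW R5: wait I5 write@21
I7 -> (25, 26, 31, 32)  // WAW R0: wait I6 write@24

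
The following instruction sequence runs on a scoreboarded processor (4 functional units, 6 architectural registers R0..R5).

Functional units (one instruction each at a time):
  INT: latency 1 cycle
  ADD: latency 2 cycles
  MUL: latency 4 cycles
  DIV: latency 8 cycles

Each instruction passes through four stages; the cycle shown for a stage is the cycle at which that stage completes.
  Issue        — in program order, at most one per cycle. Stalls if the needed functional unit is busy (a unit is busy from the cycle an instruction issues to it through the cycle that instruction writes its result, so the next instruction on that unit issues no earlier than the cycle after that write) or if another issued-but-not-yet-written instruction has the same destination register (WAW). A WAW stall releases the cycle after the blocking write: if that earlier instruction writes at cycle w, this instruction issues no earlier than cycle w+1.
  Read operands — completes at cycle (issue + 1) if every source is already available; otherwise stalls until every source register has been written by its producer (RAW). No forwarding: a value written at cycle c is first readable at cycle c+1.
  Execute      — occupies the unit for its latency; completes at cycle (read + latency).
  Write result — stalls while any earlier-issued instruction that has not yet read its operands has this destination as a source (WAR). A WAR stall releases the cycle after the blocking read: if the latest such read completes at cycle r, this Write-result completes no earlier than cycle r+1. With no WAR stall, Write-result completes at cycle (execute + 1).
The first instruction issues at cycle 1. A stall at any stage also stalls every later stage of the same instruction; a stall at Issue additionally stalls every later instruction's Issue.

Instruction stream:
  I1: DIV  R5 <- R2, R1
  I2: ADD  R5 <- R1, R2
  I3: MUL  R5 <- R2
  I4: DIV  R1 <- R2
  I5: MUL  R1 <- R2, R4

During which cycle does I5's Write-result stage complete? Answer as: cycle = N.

cycle = 35

  I1 | 1 | 2 | 10 | 11
  I2 | 12 | 13 | 15 | 16   WAW R5: wait I1 write@11
  I3 | 17 | 18 | 22 | 23   WAW R5: wait I2 write@16
  I4 | 18 | 19 | 27 | 28
  I5 | 29 | 30 | 34 | 35   WAW R1: wait I4 write@28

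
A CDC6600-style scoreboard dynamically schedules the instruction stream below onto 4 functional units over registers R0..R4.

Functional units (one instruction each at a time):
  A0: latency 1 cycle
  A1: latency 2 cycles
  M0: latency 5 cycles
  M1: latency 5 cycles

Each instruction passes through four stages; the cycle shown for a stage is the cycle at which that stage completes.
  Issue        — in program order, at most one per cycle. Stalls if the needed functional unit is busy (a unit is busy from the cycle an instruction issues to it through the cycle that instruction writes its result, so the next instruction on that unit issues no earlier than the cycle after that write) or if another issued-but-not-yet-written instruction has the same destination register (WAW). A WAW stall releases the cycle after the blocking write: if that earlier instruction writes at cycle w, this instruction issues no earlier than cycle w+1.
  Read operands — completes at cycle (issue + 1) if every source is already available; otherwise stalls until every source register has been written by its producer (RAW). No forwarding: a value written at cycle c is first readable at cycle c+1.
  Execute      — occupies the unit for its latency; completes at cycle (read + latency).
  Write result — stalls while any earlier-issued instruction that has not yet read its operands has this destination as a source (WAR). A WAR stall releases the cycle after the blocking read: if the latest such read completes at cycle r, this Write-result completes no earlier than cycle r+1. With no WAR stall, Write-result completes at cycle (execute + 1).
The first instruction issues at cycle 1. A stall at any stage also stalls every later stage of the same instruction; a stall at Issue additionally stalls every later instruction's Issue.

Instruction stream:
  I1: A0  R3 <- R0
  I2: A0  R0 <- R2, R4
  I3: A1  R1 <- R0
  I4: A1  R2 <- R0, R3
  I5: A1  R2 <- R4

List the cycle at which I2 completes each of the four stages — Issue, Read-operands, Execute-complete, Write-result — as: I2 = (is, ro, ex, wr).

I1 -> (1, 2, 3, 4)
I2 -> (5, 6, 7, 8)  // struct: A0 busy until I1 writes@4
I3 -> (6, 9, 11, 12)  // RAW R0: wait I2 write@8
I4 -> (13, 14, 16, 17)  // struct: A1 busy until I3 writes@12
I5 -> (18, 19, 21, 22)  // struct: A1 busy until I4 writes@17

I2 = (5, 6, 7, 8)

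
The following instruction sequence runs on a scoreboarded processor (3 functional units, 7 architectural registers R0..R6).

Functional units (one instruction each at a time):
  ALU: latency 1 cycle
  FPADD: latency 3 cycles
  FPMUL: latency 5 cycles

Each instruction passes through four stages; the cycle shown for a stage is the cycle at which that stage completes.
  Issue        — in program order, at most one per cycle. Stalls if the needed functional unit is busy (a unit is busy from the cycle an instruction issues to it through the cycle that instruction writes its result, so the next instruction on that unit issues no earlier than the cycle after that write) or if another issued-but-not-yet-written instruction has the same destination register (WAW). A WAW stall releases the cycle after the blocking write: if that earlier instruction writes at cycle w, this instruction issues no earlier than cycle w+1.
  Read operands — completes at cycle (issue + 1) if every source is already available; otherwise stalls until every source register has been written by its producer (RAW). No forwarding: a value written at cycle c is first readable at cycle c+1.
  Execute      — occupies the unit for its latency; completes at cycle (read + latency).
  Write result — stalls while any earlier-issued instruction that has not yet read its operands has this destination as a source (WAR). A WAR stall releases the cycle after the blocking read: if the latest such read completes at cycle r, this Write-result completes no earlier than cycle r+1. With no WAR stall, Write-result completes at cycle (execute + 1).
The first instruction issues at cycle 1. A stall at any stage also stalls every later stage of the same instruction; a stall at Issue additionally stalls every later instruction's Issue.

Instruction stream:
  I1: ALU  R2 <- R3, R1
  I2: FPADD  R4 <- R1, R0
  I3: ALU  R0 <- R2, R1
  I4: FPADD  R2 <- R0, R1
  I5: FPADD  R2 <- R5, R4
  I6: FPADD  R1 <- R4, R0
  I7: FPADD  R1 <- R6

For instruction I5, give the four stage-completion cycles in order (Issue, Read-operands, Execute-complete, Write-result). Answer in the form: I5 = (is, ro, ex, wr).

[1] issue I1 (ALU)
[2] I1 read-ops | issue I2 (FPADD)
[3] I1 finished on ALU | I2 read-ops
[4] I1→R2
[5] issue I3 (ALU)
[6] I2 finished on FPADD | I3 read-ops
[7] I2→R4 | I3 finished on ALU
[8] I3→R0 | issue I4 (FPADD)
[9] I4 read-ops
[12] I4 finished on FPADD
[13] I4→R2
[14] issue I5 (FPADD)
[15] I5 read-ops
[18] I5 finished on FPADD
[19] I5→R2
[20] issue I6 (FPADD)
[21] I6 read-ops
[24] I6 finished on FPADD
[25] I6→R1
[26] issue I7 (FPADD)
[27] I7 read-ops
[30] I7 finished on FPADD
[31] I7→R1

I5 = (14, 15, 18, 19)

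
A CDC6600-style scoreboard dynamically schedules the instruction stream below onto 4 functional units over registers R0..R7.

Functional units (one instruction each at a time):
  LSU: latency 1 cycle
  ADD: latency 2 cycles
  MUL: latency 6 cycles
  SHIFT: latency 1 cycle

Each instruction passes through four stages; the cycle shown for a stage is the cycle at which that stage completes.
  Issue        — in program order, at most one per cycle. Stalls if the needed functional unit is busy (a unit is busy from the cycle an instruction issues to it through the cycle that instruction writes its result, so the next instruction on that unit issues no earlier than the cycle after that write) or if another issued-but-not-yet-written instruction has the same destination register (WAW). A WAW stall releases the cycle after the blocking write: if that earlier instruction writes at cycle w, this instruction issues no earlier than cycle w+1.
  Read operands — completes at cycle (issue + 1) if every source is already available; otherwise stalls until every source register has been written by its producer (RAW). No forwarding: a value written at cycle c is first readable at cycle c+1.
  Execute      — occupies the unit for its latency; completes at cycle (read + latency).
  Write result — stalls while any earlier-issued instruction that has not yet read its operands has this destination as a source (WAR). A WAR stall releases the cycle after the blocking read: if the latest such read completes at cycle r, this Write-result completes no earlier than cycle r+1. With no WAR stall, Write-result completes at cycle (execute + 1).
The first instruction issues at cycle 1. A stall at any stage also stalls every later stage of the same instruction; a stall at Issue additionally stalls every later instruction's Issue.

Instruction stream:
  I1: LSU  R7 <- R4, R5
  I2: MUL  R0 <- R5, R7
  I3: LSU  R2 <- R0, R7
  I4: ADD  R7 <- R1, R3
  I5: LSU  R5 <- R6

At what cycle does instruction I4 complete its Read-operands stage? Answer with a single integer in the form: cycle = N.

I1: IS=1 RO=2 EX=3 WR=4
I2: IS=2 RO=5 EX=11 WR=12  [RAW R7: wait I1 write@4]
I3: IS=5 RO=13 EX=14 WR=15  [struct: LSU busy until I1 writes@4; RAW R0: wait I2 write@12]
I4: IS=6 RO=7 EX=9 WR=14  [WAR R7: wait I3 read@13]
I5: IS=16 RO=17 EX=18 WR=19  [struct: LSU busy until I3 writes@15]

cycle = 7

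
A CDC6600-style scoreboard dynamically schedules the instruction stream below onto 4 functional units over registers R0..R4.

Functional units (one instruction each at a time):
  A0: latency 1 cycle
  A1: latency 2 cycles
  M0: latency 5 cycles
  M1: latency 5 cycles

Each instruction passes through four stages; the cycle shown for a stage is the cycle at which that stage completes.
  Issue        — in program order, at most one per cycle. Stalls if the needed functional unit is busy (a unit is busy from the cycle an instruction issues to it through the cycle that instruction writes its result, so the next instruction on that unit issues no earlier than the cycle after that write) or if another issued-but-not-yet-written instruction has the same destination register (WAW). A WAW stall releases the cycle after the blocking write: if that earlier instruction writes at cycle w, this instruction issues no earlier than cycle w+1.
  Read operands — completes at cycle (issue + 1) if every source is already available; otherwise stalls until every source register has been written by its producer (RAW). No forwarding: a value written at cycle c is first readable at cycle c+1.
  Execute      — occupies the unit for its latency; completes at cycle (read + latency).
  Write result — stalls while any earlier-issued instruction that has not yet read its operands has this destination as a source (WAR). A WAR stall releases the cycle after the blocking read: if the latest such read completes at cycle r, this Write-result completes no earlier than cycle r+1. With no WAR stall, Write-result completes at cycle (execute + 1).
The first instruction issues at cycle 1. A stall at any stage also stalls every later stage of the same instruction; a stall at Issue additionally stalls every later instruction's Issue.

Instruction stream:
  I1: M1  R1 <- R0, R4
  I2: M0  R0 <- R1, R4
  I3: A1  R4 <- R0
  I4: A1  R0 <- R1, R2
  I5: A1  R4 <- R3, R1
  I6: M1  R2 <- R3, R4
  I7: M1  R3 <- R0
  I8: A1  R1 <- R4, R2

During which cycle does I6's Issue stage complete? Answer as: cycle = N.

cycle = 26

c1: I1 dispatched to M1
c2: I1 operands ready, I2 dispatched to M0
c3: I3 dispatched to A1
c7: I1 complete
c8: R1←I1
c9: I2 operands ready
c14: I2 complete
c15: R0←I2
c16: I3 operands ready
c18: I3 complete
c19: R4←I3
c20: I4 dispatched to A1
c21: I4 operands ready
c23: I4 complete
c24: R0←I4
c25: I5 dispatched to A1
c26: I5 operands ready, I6 dispatched to M1
c28: I5 complete
c29: R4←I5
c30: I6 operands ready
c35: I6 complete
c36: R2←I6
c37: I7 dispatched to M1
c38: I7 operands ready, I8 dispatched to A1
c39: I8 operands ready
c41: I8 complete
c42: R1←I8
c43: I7 complete
c44: R3←I7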